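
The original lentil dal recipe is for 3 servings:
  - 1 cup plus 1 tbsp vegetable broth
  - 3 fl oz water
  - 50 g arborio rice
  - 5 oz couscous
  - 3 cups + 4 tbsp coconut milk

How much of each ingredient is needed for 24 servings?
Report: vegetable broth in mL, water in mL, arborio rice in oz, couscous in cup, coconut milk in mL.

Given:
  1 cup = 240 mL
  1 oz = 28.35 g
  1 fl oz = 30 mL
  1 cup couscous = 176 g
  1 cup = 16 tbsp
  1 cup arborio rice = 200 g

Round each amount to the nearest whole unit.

Scaling factor: 24/3 = 8.
vegetable broth: (1 cup + 1 tbsp = 1.0625 cup) × 8 × 240 mL/cup = 2040 mL
water: 3 fl oz × 8 × 30 mL/fl oz = 720 mL
arborio rice: 50 g × 8 ÷ 28.35 g/oz ≈ 14 oz
couscous: 5 oz × 8 × 28.35 g/oz ÷ 176 g/cup ≈ 6 cup
coconut milk: (3 cup + 4 tbsp = 3.25 cup) × 8 × 240 mL/cup = 6240 mL

vegetable broth: 2040 mL; water: 720 mL; arborio rice: 14 oz; couscous: 6 cup; coconut milk: 6240 mL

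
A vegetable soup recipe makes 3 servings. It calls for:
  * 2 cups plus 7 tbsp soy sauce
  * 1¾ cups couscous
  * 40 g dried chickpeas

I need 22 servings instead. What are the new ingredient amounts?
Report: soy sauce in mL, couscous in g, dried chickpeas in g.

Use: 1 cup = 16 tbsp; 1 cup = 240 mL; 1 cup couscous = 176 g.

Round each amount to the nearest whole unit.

soy sauce: 4290 mL; couscous: 2259 g; dried chickpeas: 293 g

Scaling factor: 22/3.
soy sauce: (2 cup + 7 tbsp = 2.4375 cup) × 22/3 × 240 mL/cup = 4290 mL
couscous: 1.75 cup × 22/3 × 176 g/cup ≈ 2259 g
dried chickpeas: 40 g × 22/3 ≈ 293 g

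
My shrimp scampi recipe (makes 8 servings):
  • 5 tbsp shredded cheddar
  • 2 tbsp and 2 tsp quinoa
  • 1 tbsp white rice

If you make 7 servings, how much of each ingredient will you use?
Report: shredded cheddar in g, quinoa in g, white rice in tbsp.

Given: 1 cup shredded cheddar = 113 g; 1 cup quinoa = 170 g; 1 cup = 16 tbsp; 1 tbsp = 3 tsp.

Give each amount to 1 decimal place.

Scaling factor: 7/8 = 0.875.
shredded cheddar: 5 tbsp × 7/8 ÷ 16 tbsp/cup × 113 g/cup ≈ 30.9 g
quinoa: (2 tbsp + 2 tsp = 8/3 tbsp) × 7/8 ÷ 16 tbsp/cup × 170 g/cup ≈ 24.8 g
white rice: 1 tbsp × 7/8 ≈ 0.9 tbsp

shredded cheddar: 30.9 g; quinoa: 24.8 g; white rice: 0.9 tbsp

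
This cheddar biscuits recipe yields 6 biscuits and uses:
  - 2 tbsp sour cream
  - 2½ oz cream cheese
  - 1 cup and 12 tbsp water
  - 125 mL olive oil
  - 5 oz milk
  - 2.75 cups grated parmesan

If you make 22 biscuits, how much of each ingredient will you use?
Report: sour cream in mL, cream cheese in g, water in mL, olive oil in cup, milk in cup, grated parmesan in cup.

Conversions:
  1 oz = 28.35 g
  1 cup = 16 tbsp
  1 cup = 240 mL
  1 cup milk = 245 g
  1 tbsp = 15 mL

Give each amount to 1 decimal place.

sour cream: 110.0 mL; cream cheese: 259.9 g; water: 1540.0 mL; olive oil: 1.9 cup; milk: 2.1 cup; grated parmesan: 10.1 cup

Scaling factor: 22/6 = 11/3.
sour cream: 2 tbsp × 11/3 × 15 mL/tbsp = 110.0 mL
cream cheese: 2.5 oz × 11/3 × 28.35 g/oz ≈ 259.9 g
water: (1 cup + 12 tbsp = 1.75 cup) × 11/3 × 240 mL/cup = 1540.0 mL
olive oil: 125 mL × 11/3 ÷ 240 mL/cup ≈ 1.9 cup
milk: 5 oz × 11/3 × 28.35 g/oz ÷ 245 g/cup ≈ 2.1 cup
grated parmesan: 2.75 cup × 11/3 ≈ 10.1 cup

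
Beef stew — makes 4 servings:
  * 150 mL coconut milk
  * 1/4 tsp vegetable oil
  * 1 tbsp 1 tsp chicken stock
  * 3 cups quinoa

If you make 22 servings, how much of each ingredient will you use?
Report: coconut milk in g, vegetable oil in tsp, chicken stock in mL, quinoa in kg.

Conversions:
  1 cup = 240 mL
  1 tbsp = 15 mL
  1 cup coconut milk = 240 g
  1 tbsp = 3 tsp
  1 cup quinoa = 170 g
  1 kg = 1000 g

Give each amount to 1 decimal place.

coconut milk: 825.0 g; vegetable oil: 1.4 tsp; chicken stock: 110.0 mL; quinoa: 2.8 kg

Scaling factor: 22/4 = 11/2 = 5.5.
coconut milk: 150 mL × 11/2 ÷ 240 mL/cup × 240 g/cup = 825.0 g
vegetable oil: 0.25 tsp × 11/2 ≈ 1.4 tsp
chicken stock: (1 tbsp + 1 tsp = 4/3 tbsp) × 11/2 × 15 mL/tbsp = 110.0 mL
quinoa: 3 cup × 11/2 × 170 g/cup ÷ 1000 g/kg ≈ 2.8 kg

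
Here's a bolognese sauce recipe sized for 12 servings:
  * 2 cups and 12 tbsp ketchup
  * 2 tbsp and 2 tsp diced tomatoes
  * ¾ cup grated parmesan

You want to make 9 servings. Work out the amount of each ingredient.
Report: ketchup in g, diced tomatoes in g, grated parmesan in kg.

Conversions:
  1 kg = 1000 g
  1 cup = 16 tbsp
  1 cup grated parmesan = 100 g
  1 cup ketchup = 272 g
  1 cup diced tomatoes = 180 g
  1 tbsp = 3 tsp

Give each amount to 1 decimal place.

ketchup: 561.0 g; diced tomatoes: 22.5 g; grated parmesan: 0.1 kg

Scaling factor: 9/12 = 3/4 = 0.75.
ketchup: (2 cup + 12 tbsp = 2.75 cup) × 3/4 × 272 g/cup = 561.0 g
diced tomatoes: (2 tbsp + 2 tsp = 8/3 tbsp) × 3/4 ÷ 16 tbsp/cup × 180 g/cup = 22.5 g
grated parmesan: 0.75 cup × 3/4 × 100 g/cup ÷ 1000 g/kg ≈ 0.1 kg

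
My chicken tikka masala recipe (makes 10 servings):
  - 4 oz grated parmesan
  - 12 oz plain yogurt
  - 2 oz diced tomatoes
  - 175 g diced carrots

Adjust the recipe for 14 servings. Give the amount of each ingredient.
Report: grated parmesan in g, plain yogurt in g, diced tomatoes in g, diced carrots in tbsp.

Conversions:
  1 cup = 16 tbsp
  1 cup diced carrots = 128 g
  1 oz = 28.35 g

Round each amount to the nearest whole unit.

Scaling factor: 14/10 = 7/5 = 1.4.
grated parmesan: 4 oz × 7/5 × 28.35 g/oz ≈ 159 g
plain yogurt: 12 oz × 7/5 × 28.35 g/oz ≈ 476 g
diced tomatoes: 2 oz × 7/5 × 28.35 g/oz ≈ 79 g
diced carrots: 175 g × 7/5 ÷ 128 g/cup × 16 tbsp/cup ≈ 31 tbsp

grated parmesan: 159 g; plain yogurt: 476 g; diced tomatoes: 79 g; diced carrots: 31 tbsp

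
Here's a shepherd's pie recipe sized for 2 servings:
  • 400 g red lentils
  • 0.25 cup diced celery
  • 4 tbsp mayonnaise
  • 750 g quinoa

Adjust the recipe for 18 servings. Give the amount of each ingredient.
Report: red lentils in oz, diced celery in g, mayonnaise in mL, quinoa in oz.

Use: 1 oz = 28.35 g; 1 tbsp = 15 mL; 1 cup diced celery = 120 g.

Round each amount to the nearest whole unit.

red lentils: 127 oz; diced celery: 270 g; mayonnaise: 540 mL; quinoa: 238 oz

Scaling factor: 18/2 = 9.
red lentils: 400 g × 9 ÷ 28.35 g/oz ≈ 127 oz
diced celery: 0.25 cup × 9 × 120 g/cup = 270 g
mayonnaise: 4 tbsp × 9 × 15 mL/tbsp = 540 mL
quinoa: 750 g × 9 ÷ 28.35 g/oz ≈ 238 oz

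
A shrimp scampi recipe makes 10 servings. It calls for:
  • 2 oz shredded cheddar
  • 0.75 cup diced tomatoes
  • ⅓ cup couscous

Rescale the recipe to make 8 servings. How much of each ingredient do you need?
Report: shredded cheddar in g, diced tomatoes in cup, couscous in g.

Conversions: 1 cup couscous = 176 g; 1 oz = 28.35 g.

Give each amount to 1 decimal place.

shredded cheddar: 45.4 g; diced tomatoes: 0.6 cup; couscous: 46.9 g

Scaling factor: 8/10 = 4/5 = 0.8.
shredded cheddar: 2 oz × 4/5 × 28.35 g/oz ≈ 45.4 g
diced tomatoes: 0.75 cup × 4/5 = 0.6 cup
couscous: 1/3 cup × 4/5 × 176 g/cup ≈ 46.9 g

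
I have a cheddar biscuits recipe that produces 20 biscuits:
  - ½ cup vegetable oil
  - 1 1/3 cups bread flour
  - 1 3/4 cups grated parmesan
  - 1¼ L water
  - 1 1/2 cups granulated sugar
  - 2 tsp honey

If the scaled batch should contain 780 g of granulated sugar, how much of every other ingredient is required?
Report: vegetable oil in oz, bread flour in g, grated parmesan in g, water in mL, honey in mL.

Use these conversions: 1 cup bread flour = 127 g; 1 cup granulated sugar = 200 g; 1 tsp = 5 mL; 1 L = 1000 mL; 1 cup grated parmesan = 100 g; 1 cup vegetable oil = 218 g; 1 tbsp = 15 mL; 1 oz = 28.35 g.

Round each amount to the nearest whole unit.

The original recipe has 300 g of granulated sugar, so the scaling factor is 780 ÷ 300 = 13/5 = 2.6.
vegetable oil: 0.5 cup × 13/5 × 218 g/cup ÷ 28.35 g/oz ≈ 10 oz
bread flour: 4/3 cup × 13/5 × 127 g/cup ≈ 440 g
grated parmesan: 1.75 cup × 13/5 × 100 g/cup = 455 g
water: 1.25 L × 13/5 × 1000 mL/L = 3250 mL
honey: 2 tsp × 13/5 × 5 mL/tsp = 26 mL

vegetable oil: 10 oz; bread flour: 440 g; grated parmesan: 455 g; water: 3250 mL; honey: 26 mL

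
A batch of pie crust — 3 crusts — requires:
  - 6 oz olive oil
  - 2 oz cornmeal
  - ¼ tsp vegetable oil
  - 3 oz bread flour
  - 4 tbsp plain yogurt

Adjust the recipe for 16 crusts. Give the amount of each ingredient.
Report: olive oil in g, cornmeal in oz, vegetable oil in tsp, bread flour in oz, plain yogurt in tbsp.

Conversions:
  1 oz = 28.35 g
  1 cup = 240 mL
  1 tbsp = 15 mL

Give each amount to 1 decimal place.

Scaling factor: 16/3.
olive oil: 6 oz × 16/3 × 28.35 g/oz = 907.2 g
cornmeal: 2 oz × 16/3 ≈ 10.7 oz
vegetable oil: 0.25 tsp × 16/3 ≈ 1.3 tsp
bread flour: 3 oz × 16/3 = 16.0 oz
plain yogurt: 4 tbsp × 16/3 ≈ 21.3 tbsp

olive oil: 907.2 g; cornmeal: 10.7 oz; vegetable oil: 1.3 tsp; bread flour: 16.0 oz; plain yogurt: 21.3 tbsp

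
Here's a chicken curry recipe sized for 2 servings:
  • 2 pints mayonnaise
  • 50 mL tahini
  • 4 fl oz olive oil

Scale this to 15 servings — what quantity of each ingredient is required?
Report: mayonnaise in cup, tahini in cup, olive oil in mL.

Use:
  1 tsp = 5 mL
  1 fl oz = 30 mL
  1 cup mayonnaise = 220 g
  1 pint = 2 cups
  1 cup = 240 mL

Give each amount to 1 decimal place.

Scaling factor: 15/2 = 7.5.
mayonnaise: 2 pint × 15/2 × 2 cup/pint = 30.0 cup
tahini: 50 mL × 15/2 ÷ 240 mL/cup ≈ 1.6 cup
olive oil: 4 fl oz × 15/2 × 30 mL/fl oz = 900.0 mL

mayonnaise: 30.0 cup; tahini: 1.6 cup; olive oil: 900.0 mL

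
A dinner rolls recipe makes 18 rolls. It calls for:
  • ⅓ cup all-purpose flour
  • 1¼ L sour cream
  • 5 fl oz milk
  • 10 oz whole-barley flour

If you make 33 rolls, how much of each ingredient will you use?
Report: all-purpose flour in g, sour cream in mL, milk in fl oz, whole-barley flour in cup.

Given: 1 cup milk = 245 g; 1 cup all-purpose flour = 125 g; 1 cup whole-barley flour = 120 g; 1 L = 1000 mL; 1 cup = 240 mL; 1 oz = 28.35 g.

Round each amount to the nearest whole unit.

all-purpose flour: 76 g; sour cream: 2292 mL; milk: 9 fl oz; whole-barley flour: 4 cup

Scaling factor: 33/18 = 11/6.
all-purpose flour: 1/3 cup × 11/6 × 125 g/cup ≈ 76 g
sour cream: 1.25 L × 11/6 × 1000 mL/L ≈ 2292 mL
milk: 5 fl oz × 11/6 ≈ 9 fl oz
whole-barley flour: 10 oz × 11/6 × 28.35 g/oz ÷ 120 g/cup ≈ 4 cup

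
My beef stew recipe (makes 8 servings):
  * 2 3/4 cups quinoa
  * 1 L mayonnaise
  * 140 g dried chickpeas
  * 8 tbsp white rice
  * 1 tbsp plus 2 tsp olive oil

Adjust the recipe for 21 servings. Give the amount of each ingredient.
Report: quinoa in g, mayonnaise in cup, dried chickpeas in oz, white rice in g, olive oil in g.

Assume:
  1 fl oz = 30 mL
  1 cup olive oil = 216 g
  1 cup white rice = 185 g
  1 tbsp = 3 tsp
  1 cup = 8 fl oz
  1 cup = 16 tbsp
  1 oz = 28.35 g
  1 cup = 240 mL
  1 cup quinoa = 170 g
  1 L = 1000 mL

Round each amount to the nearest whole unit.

quinoa: 1227 g; mayonnaise: 11 cup; dried chickpeas: 13 oz; white rice: 243 g; olive oil: 59 g

Scaling factor: 21/8 = 2.625.
quinoa: 2.75 cup × 21/8 × 170 g/cup ≈ 1227 g
mayonnaise: 1 L × 21/8 × 1000 mL/L ÷ 240 mL/cup ≈ 11 cup
dried chickpeas: 140 g × 21/8 ÷ 28.35 g/oz ≈ 13 oz
white rice: 8 tbsp × 21/8 ÷ 16 tbsp/cup × 185 g/cup ≈ 243 g
olive oil: (1 tbsp + 2 tsp = 5/3 tbsp) × 21/8 ÷ 16 tbsp/cup × 216 g/cup ≈ 59 g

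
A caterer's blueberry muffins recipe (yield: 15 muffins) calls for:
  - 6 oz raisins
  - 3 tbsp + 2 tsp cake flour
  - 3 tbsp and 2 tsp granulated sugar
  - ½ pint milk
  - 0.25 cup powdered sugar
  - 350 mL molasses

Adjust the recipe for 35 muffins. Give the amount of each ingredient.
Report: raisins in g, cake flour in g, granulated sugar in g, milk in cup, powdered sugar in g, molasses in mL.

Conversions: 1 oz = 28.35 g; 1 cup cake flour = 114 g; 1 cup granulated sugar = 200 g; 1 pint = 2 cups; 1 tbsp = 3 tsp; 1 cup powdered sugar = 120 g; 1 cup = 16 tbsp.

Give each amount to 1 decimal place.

raisins: 396.9 g; cake flour: 61.0 g; granulated sugar: 106.9 g; milk: 2.3 cup; powdered sugar: 70.0 g; molasses: 816.7 mL

Scaling factor: 35/15 = 7/3.
raisins: 6 oz × 7/3 × 28.35 g/oz = 396.9 g
cake flour: (3 tbsp + 2 tsp = 11/3 tbsp) × 7/3 ÷ 16 tbsp/cup × 114 g/cup ≈ 61.0 g
granulated sugar: (3 tbsp + 2 tsp = 11/3 tbsp) × 7/3 ÷ 16 tbsp/cup × 200 g/cup ≈ 106.9 g
milk: 0.5 pint × 7/3 × 2 cup/pint ≈ 2.3 cup
powdered sugar: 0.25 cup × 7/3 × 120 g/cup = 70.0 g
molasses: 350 mL × 7/3 ≈ 816.7 mL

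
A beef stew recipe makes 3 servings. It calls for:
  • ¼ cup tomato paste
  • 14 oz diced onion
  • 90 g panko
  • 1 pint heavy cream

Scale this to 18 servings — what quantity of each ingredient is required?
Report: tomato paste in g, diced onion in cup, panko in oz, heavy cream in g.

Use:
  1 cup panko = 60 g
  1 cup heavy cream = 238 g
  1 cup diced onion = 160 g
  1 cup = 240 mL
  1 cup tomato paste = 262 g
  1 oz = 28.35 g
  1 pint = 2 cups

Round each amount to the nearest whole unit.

Scaling factor: 18/3 = 6.
tomato paste: 0.25 cup × 6 × 262 g/cup = 393 g
diced onion: 14 oz × 6 × 28.35 g/oz ÷ 160 g/cup ≈ 15 cup
panko: 90 g × 6 ÷ 28.35 g/oz ≈ 19 oz
heavy cream: 1 pint × 6 × 2 cup/pint × 238 g/cup = 2856 g

tomato paste: 393 g; diced onion: 15 cup; panko: 19 oz; heavy cream: 2856 g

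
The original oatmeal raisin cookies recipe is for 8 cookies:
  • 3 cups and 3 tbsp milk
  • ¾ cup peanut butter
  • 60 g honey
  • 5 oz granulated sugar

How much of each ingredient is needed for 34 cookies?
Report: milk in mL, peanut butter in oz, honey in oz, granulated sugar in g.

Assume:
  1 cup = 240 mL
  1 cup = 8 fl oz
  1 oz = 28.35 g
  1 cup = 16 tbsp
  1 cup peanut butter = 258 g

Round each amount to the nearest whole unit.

milk: 3251 mL; peanut butter: 29 oz; honey: 9 oz; granulated sugar: 602 g

Scaling factor: 34/8 = 17/4 = 4.25.
milk: (3 cup + 3 tbsp = 3.1875 cup) × 17/4 × 240 mL/cup ≈ 3251 mL
peanut butter: 0.75 cup × 17/4 × 258 g/cup ÷ 28.35 g/oz ≈ 29 oz
honey: 60 g × 17/4 ÷ 28.35 g/oz ≈ 9 oz
granulated sugar: 5 oz × 17/4 × 28.35 g/oz ≈ 602 g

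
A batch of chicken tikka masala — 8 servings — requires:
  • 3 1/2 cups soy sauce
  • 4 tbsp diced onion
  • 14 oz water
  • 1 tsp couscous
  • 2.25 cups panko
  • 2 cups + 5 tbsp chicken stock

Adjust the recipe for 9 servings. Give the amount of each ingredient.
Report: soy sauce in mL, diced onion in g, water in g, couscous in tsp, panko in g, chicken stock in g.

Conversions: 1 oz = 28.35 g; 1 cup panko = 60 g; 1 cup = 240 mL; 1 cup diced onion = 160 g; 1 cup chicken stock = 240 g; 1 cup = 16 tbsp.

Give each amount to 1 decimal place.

soy sauce: 945.0 mL; diced onion: 45.0 g; water: 446.5 g; couscous: 1.1 tsp; panko: 151.9 g; chicken stock: 624.4 g

Scaling factor: 9/8 = 1.125.
soy sauce: 3.5 cup × 9/8 × 240 mL/cup = 945.0 mL
diced onion: 4 tbsp × 9/8 ÷ 16 tbsp/cup × 160 g/cup = 45.0 g
water: 14 oz × 9/8 × 28.35 g/oz ≈ 446.5 g
couscous: 1 tsp × 9/8 ≈ 1.1 tsp
panko: 2.25 cup × 9/8 × 60 g/cup ≈ 151.9 g
chicken stock: (2 cup + 5 tbsp = 2.3125 cup) × 9/8 × 240 g/cup ≈ 624.4 g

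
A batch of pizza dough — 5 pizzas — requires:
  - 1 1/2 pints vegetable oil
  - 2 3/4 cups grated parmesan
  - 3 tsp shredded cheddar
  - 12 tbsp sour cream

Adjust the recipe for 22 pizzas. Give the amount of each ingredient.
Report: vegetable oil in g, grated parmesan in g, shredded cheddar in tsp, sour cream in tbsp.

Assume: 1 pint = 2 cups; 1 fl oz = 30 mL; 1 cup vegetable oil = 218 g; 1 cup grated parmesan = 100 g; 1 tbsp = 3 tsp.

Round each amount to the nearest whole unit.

Scaling factor: 22/5 = 4.4.
vegetable oil: 1.5 pint × 22/5 × 2 cup/pint × 218 g/cup ≈ 2878 g
grated parmesan: 2.75 cup × 22/5 × 100 g/cup = 1210 g
shredded cheddar: 3 tsp × 22/5 ≈ 13 tsp
sour cream: 12 tbsp × 22/5 ≈ 53 tbsp

vegetable oil: 2878 g; grated parmesan: 1210 g; shredded cheddar: 13 tsp; sour cream: 53 tbsp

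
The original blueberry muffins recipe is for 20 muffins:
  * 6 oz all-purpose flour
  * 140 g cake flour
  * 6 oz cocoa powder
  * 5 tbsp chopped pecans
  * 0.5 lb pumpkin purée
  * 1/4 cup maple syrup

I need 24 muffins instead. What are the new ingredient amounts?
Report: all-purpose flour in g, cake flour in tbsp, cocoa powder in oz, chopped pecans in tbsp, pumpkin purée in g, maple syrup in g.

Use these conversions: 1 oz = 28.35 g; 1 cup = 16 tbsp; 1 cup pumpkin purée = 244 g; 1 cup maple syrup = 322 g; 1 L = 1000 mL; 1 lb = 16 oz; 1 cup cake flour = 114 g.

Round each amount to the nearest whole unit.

all-purpose flour: 204 g; cake flour: 24 tbsp; cocoa powder: 7 oz; chopped pecans: 6 tbsp; pumpkin purée: 272 g; maple syrup: 97 g

Scaling factor: 24/20 = 6/5 = 1.2.
all-purpose flour: 6 oz × 6/5 × 28.35 g/oz ≈ 204 g
cake flour: 140 g × 6/5 ÷ 114 g/cup × 16 tbsp/cup ≈ 24 tbsp
cocoa powder: 6 oz × 6/5 ≈ 7 oz
chopped pecans: 5 tbsp × 6/5 = 6 tbsp
pumpkin purée: 0.5 lb × 6/5 × 16 oz/lb × 28.35 g/oz ≈ 272 g
maple syrup: 0.25 cup × 6/5 × 322 g/cup ≈ 97 g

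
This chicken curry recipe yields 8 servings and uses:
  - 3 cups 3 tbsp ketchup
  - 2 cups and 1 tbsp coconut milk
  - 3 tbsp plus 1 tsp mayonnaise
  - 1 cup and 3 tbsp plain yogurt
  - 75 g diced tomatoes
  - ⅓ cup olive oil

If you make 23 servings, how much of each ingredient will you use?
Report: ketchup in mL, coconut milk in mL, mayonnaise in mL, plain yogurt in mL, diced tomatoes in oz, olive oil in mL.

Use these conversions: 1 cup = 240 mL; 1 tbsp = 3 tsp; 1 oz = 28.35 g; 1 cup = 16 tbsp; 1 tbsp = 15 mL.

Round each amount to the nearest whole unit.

ketchup: 2199 mL; coconut milk: 1423 mL; mayonnaise: 144 mL; plain yogurt: 819 mL; diced tomatoes: 8 oz; olive oil: 230 mL

Scaling factor: 23/8 = 2.875.
ketchup: (3 cup + 3 tbsp = 3.1875 cup) × 23/8 × 240 mL/cup ≈ 2199 mL
coconut milk: (2 cup + 1 tbsp = 2.0625 cup) × 23/8 × 240 mL/cup ≈ 1423 mL
mayonnaise: (3 tbsp + 1 tsp = 10/3 tbsp) × 23/8 × 15 mL/tbsp ≈ 144 mL
plain yogurt: (1 cup + 3 tbsp = 1.1875 cup) × 23/8 × 240 mL/cup ≈ 819 mL
diced tomatoes: 75 g × 23/8 ÷ 28.35 g/oz ≈ 8 oz
olive oil: 1/3 cup × 23/8 × 240 mL/cup = 230 mL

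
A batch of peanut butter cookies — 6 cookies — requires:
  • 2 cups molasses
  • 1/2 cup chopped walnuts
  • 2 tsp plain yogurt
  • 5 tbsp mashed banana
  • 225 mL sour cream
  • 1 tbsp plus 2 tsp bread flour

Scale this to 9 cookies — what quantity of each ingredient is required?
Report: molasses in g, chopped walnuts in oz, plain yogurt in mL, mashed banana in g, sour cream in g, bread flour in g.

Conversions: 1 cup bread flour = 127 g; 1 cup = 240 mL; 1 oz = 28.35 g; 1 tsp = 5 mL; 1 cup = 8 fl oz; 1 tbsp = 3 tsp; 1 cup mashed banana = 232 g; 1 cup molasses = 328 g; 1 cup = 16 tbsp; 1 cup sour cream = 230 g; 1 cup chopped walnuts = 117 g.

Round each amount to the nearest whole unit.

molasses: 984 g; chopped walnuts: 3 oz; plain yogurt: 15 mL; mashed banana: 109 g; sour cream: 323 g; bread flour: 20 g

Scaling factor: 9/6 = 3/2 = 1.5.
molasses: 2 cup × 3/2 × 328 g/cup = 984 g
chopped walnuts: 0.5 cup × 3/2 × 117 g/cup ÷ 28.35 g/oz ≈ 3 oz
plain yogurt: 2 tsp × 3/2 × 5 mL/tsp = 15 mL
mashed banana: 5 tbsp × 3/2 ÷ 16 tbsp/cup × 232 g/cup ≈ 109 g
sour cream: 225 mL × 3/2 ÷ 240 mL/cup × 230 g/cup ≈ 323 g
bread flour: (1 tbsp + 2 tsp = 5/3 tbsp) × 3/2 ÷ 16 tbsp/cup × 127 g/cup ≈ 20 g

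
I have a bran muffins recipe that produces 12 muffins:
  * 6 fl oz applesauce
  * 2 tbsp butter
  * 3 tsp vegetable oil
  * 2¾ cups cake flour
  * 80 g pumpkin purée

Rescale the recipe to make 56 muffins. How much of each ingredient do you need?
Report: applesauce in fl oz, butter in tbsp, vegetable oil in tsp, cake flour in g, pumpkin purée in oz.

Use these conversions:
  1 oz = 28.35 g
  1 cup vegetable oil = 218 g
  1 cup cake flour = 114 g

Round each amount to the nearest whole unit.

Scaling factor: 56/12 = 14/3.
applesauce: 6 fl oz × 14/3 = 28 fl oz
butter: 2 tbsp × 14/3 ≈ 9 tbsp
vegetable oil: 3 tsp × 14/3 = 14 tsp
cake flour: 2.75 cup × 14/3 × 114 g/cup = 1463 g
pumpkin purée: 80 g × 14/3 ÷ 28.35 g/oz ≈ 13 oz

applesauce: 28 fl oz; butter: 9 tbsp; vegetable oil: 14 tsp; cake flour: 1463 g; pumpkin purée: 13 oz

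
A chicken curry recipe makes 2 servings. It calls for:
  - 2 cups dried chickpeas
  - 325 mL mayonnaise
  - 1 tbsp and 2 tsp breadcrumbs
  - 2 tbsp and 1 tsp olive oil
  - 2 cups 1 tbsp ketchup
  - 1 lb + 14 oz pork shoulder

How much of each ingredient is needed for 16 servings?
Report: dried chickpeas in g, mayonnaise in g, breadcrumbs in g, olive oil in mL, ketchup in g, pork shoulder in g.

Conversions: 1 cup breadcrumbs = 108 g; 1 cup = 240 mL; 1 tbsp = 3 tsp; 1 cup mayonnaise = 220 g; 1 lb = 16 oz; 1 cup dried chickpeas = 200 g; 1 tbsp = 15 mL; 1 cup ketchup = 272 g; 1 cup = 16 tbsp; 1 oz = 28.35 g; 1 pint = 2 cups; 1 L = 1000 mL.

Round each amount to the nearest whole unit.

Scaling factor: 16/2 = 8.
dried chickpeas: 2 cup × 8 × 200 g/cup = 3200 g
mayonnaise: 325 mL × 8 ÷ 240 mL/cup × 220 g/cup ≈ 2383 g
breadcrumbs: (1 tbsp + 2 tsp = 5/3 tbsp) × 8 ÷ 16 tbsp/cup × 108 g/cup = 90 g
olive oil: (2 tbsp + 1 tsp = 7/3 tbsp) × 8 × 15 mL/tbsp = 280 mL
ketchup: (2 cup + 1 tbsp = 2.0625 cup) × 8 × 272 g/cup = 4488 g
pork shoulder: (1 lb + 14 oz = 1.875 lb) × 8 × 16 oz/lb × 28.35 g/oz = 6804 g

dried chickpeas: 3200 g; mayonnaise: 2383 g; breadcrumbs: 90 g; olive oil: 280 mL; ketchup: 4488 g; pork shoulder: 6804 g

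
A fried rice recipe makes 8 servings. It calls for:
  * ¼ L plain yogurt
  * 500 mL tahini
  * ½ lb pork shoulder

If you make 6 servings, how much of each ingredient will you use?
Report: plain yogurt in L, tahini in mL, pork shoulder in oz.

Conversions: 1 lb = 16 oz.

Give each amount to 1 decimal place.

Scaling factor: 6/8 = 3/4 = 0.75.
plain yogurt: 0.25 L × 3/4 ≈ 0.2 L
tahini: 500 mL × 3/4 = 375.0 mL
pork shoulder: 0.5 lb × 3/4 × 16 oz/lb = 6.0 oz

plain yogurt: 0.2 L; tahini: 375.0 mL; pork shoulder: 6.0 oz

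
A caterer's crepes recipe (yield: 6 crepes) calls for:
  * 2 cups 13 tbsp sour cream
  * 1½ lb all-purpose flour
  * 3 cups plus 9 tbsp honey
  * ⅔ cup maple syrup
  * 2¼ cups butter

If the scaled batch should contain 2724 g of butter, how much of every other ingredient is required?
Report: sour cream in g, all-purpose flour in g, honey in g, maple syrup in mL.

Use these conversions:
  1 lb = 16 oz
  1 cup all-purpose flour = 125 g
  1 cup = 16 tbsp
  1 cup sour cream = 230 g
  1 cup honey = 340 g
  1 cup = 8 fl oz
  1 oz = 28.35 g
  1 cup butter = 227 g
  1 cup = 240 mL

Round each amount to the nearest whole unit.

The original recipe has 510.75 g of butter, so the scaling factor is 2724 ÷ 510.75 = 16/3.
sour cream: (2 cup + 13 tbsp = 2.8125 cup) × 16/3 × 230 g/cup = 3450 g
all-purpose flour: 1.5 lb × 16/3 × 16 oz/lb × 28.35 g/oz ≈ 3629 g
honey: (3 cup + 9 tbsp = 3.5625 cup) × 16/3 × 340 g/cup = 6460 g
maple syrup: 2/3 cup × 16/3 × 240 mL/cup ≈ 853 mL

sour cream: 3450 g; all-purpose flour: 3629 g; honey: 6460 g; maple syrup: 853 mL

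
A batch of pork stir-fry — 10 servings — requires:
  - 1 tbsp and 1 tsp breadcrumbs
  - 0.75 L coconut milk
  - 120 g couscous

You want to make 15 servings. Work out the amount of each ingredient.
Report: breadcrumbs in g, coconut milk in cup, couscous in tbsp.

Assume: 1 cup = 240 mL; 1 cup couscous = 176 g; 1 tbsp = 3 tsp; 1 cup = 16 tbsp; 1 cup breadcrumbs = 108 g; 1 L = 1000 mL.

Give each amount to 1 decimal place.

Scaling factor: 15/10 = 3/2 = 1.5.
breadcrumbs: (1 tbsp + 1 tsp = 4/3 tbsp) × 3/2 ÷ 16 tbsp/cup × 108 g/cup = 13.5 g
coconut milk: 0.75 L × 3/2 × 1000 mL/L ÷ 240 mL/cup ≈ 4.7 cup
couscous: 120 g × 3/2 ÷ 176 g/cup × 16 tbsp/cup ≈ 16.4 tbsp

breadcrumbs: 13.5 g; coconut milk: 4.7 cup; couscous: 16.4 tbsp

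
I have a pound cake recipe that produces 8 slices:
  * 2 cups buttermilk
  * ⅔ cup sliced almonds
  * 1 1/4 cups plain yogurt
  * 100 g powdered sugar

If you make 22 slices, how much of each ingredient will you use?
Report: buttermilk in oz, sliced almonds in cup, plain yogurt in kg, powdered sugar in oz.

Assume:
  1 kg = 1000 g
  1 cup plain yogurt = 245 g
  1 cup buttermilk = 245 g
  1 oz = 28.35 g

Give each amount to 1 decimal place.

Scaling factor: 22/8 = 11/4 = 2.75.
buttermilk: 2 cup × 11/4 × 245 g/cup ÷ 28.35 g/oz ≈ 47.5 oz
sliced almonds: 2/3 cup × 11/4 ≈ 1.8 cup
plain yogurt: 1.25 cup × 11/4 × 245 g/cup ÷ 1000 g/kg ≈ 0.8 kg
powdered sugar: 100 g × 11/4 ÷ 28.35 g/oz ≈ 9.7 oz

buttermilk: 47.5 oz; sliced almonds: 1.8 cup; plain yogurt: 0.8 kg; powdered sugar: 9.7 oz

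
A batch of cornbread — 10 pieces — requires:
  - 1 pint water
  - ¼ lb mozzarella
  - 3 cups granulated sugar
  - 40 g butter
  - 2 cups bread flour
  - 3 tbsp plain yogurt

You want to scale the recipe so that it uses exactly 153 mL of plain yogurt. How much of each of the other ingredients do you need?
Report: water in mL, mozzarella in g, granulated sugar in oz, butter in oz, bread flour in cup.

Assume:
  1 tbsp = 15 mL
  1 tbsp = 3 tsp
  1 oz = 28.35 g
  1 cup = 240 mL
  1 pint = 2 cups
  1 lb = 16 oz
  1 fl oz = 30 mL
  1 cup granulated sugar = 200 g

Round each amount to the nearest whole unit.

water: 1632 mL; mozzarella: 386 g; granulated sugar: 72 oz; butter: 5 oz; bread flour: 7 cup

The original recipe has 45 mL of plain yogurt, so the scaling factor is 153 ÷ 45 = 17/5 = 3.4.
water: 1 pint × 17/5 × 2 cup/pint × 240 mL/cup = 1632 mL
mozzarella: 0.25 lb × 17/5 × 16 oz/lb × 28.35 g/oz ≈ 386 g
granulated sugar: 3 cup × 17/5 × 200 g/cup ÷ 28.35 g/oz ≈ 72 oz
butter: 40 g × 17/5 ÷ 28.35 g/oz ≈ 5 oz
bread flour: 2 cup × 17/5 ≈ 7 cup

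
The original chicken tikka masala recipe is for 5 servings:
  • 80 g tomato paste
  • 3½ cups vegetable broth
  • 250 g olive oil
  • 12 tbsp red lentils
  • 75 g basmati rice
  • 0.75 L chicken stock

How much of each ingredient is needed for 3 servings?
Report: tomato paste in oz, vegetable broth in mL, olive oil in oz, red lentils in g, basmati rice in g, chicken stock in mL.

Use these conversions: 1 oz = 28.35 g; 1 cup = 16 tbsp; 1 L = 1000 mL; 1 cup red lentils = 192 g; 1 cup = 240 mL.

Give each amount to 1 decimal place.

tomato paste: 1.7 oz; vegetable broth: 504.0 mL; olive oil: 5.3 oz; red lentils: 86.4 g; basmati rice: 45.0 g; chicken stock: 450.0 mL

Scaling factor: 3/5 = 0.6.
tomato paste: 80 g × 3/5 ÷ 28.35 g/oz ≈ 1.7 oz
vegetable broth: 3.5 cup × 3/5 × 240 mL/cup = 504.0 mL
olive oil: 250 g × 3/5 ÷ 28.35 g/oz ≈ 5.3 oz
red lentils: 12 tbsp × 3/5 ÷ 16 tbsp/cup × 192 g/cup = 86.4 g
basmati rice: 75 g × 3/5 = 45.0 g
chicken stock: 0.75 L × 3/5 × 1000 mL/L = 450.0 mL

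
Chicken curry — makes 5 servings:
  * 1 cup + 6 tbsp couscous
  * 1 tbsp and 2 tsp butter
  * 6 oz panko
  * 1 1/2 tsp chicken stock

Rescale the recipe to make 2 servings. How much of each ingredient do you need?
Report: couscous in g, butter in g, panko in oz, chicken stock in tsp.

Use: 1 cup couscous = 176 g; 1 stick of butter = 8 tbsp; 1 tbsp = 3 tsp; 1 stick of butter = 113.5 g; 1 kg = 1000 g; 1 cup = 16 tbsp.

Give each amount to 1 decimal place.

Scaling factor: 2/5 = 0.4.
couscous: (1 cup + 6 tbsp = 1.375 cup) × 2/5 × 176 g/cup = 96.8 g
butter: (1 tbsp + 2 tsp = 5/3 tbsp) × 2/5 ÷ 8 tbsp/stick × 113.5 g/stick ≈ 9.5 g
panko: 6 oz × 2/5 = 2.4 oz
chicken stock: 1.5 tsp × 2/5 = 0.6 tsp

couscous: 96.8 g; butter: 9.5 g; panko: 2.4 oz; chicken stock: 0.6 tsp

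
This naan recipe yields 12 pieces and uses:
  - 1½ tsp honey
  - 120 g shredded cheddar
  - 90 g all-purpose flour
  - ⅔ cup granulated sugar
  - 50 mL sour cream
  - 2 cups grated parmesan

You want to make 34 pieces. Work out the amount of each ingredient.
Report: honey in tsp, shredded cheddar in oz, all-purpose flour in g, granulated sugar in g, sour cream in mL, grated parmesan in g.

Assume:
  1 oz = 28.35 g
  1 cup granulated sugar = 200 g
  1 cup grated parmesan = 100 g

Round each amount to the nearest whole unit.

honey: 4 tsp; shredded cheddar: 12 oz; all-purpose flour: 255 g; granulated sugar: 378 g; sour cream: 142 mL; grated parmesan: 567 g

Scaling factor: 34/12 = 17/6.
honey: 1.5 tsp × 17/6 ≈ 4 tsp
shredded cheddar: 120 g × 17/6 ÷ 28.35 g/oz ≈ 12 oz
all-purpose flour: 90 g × 17/6 = 255 g
granulated sugar: 2/3 cup × 17/6 × 200 g/cup ≈ 378 g
sour cream: 50 mL × 17/6 ≈ 142 mL
grated parmesan: 2 cup × 17/6 × 100 g/cup ≈ 567 g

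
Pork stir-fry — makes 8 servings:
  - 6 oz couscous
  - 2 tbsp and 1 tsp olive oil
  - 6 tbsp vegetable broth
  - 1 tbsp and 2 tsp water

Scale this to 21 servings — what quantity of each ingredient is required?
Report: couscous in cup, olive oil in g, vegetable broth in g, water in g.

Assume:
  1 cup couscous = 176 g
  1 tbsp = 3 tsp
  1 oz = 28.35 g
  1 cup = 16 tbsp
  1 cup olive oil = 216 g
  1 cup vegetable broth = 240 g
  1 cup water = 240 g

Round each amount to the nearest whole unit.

Scaling factor: 21/8 = 2.625.
couscous: 6 oz × 21/8 × 28.35 g/oz ÷ 176 g/cup ≈ 3 cup
olive oil: (2 tbsp + 1 tsp = 7/3 tbsp) × 21/8 ÷ 16 tbsp/cup × 216 g/cup ≈ 83 g
vegetable broth: 6 tbsp × 21/8 ÷ 16 tbsp/cup × 240 g/cup ≈ 236 g
water: (1 tbsp + 2 tsp = 5/3 tbsp) × 21/8 ÷ 16 tbsp/cup × 240 g/cup ≈ 66 g

couscous: 3 cup; olive oil: 83 g; vegetable broth: 236 g; water: 66 g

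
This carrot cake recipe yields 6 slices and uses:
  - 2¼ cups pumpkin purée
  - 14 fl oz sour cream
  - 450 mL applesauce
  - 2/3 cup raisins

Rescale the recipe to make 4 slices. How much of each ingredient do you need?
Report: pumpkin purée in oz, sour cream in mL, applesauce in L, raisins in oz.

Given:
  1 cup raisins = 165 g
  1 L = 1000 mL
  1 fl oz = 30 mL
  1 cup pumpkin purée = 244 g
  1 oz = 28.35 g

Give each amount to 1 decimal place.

Scaling factor: 4/6 = 2/3.
pumpkin purée: 2.25 cup × 2/3 × 244 g/cup ÷ 28.35 g/oz ≈ 12.9 oz
sour cream: 14 fl oz × 2/3 × 30 mL/fl oz = 280.0 mL
applesauce: 450 mL × 2/3 ÷ 1000 mL/L = 0.3 L
raisins: 2/3 cup × 2/3 × 165 g/cup ÷ 28.35 g/oz ≈ 2.6 oz

pumpkin purée: 12.9 oz; sour cream: 280.0 mL; applesauce: 0.3 L; raisins: 2.6 oz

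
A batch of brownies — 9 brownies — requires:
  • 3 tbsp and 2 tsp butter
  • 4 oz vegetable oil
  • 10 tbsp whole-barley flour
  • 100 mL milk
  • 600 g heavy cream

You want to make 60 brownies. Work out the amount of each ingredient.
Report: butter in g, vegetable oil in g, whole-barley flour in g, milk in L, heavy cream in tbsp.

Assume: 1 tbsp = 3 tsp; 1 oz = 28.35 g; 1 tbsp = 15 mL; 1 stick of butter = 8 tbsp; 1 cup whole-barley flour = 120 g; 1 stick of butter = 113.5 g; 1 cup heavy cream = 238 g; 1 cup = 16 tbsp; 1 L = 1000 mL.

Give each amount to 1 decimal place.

Scaling factor: 60/9 = 20/3.
butter: (3 tbsp + 2 tsp = 11/3 tbsp) × 20/3 ÷ 8 tbsp/stick × 113.5 g/stick ≈ 346.8 g
vegetable oil: 4 oz × 20/3 × 28.35 g/oz = 756.0 g
whole-barley flour: 10 tbsp × 20/3 ÷ 16 tbsp/cup × 120 g/cup = 500.0 g
milk: 100 mL × 20/3 ÷ 1000 mL/L ≈ 0.7 L
heavy cream: 600 g × 20/3 ÷ 238 g/cup × 16 tbsp/cup ≈ 268.9 tbsp

butter: 346.8 g; vegetable oil: 756.0 g; whole-barley flour: 500.0 g; milk: 0.7 L; heavy cream: 268.9 tbsp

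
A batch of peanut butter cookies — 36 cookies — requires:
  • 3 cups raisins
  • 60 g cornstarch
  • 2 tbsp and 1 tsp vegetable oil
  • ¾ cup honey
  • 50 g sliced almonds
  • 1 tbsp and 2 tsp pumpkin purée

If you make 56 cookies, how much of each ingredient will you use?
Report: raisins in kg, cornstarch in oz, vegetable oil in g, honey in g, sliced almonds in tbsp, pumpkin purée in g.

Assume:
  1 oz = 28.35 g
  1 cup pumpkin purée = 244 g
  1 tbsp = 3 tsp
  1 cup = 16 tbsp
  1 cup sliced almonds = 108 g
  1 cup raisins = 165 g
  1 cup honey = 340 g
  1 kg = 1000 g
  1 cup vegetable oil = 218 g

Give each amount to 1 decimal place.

Scaling factor: 56/36 = 14/9.
raisins: 3 cup × 14/9 × 165 g/cup ÷ 1000 g/kg ≈ 0.8 kg
cornstarch: 60 g × 14/9 ÷ 28.35 g/oz ≈ 3.3 oz
vegetable oil: (2 tbsp + 1 tsp = 7/3 tbsp) × 14/9 ÷ 16 tbsp/cup × 218 g/cup ≈ 49.5 g
honey: 0.75 cup × 14/9 × 340 g/cup ≈ 396.7 g
sliced almonds: 50 g × 14/9 ÷ 108 g/cup × 16 tbsp/cup ≈ 11.5 tbsp
pumpkin purée: (1 tbsp + 2 tsp = 5/3 tbsp) × 14/9 ÷ 16 tbsp/cup × 244 g/cup ≈ 39.5 g

raisins: 0.8 kg; cornstarch: 3.3 oz; vegetable oil: 49.5 g; honey: 396.7 g; sliced almonds: 11.5 tbsp; pumpkin purée: 39.5 g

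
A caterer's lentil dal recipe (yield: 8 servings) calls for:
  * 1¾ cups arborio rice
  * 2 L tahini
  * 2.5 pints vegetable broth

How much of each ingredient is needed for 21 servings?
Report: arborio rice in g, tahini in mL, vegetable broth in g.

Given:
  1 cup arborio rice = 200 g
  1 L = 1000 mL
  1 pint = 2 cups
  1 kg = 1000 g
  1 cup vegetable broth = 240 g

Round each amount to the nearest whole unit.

arborio rice: 919 g; tahini: 5250 mL; vegetable broth: 3150 g

Scaling factor: 21/8 = 2.625.
arborio rice: 1.75 cup × 21/8 × 200 g/cup ≈ 919 g
tahini: 2 L × 21/8 × 1000 mL/L = 5250 mL
vegetable broth: 2.5 pint × 21/8 × 2 cup/pint × 240 g/cup = 3150 g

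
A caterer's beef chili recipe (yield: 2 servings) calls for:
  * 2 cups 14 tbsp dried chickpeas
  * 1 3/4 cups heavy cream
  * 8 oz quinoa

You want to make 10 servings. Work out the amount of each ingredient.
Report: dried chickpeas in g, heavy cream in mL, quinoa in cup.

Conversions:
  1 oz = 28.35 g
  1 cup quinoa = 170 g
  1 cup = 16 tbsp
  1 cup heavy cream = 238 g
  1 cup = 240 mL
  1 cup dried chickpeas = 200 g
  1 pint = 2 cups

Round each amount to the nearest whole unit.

dried chickpeas: 2875 g; heavy cream: 2100 mL; quinoa: 7 cup

Scaling factor: 10/2 = 5.
dried chickpeas: (2 cup + 14 tbsp = 2.875 cup) × 5 × 200 g/cup = 2875 g
heavy cream: 1.75 cup × 5 × 240 mL/cup = 2100 mL
quinoa: 8 oz × 5 × 28.35 g/oz ÷ 170 g/cup ≈ 7 cup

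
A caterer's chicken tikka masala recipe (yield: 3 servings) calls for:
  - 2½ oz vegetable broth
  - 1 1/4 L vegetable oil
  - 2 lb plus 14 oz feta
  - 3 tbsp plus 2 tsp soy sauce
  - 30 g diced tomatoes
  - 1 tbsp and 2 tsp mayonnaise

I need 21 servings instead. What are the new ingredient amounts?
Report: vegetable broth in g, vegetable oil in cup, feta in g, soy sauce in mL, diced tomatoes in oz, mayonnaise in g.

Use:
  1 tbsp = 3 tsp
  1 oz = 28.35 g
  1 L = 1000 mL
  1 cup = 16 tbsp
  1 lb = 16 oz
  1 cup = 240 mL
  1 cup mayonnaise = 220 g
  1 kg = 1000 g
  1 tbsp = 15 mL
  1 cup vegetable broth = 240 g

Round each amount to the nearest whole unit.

Scaling factor: 21/3 = 7.
vegetable broth: 2.5 oz × 7 × 28.35 g/oz ≈ 496 g
vegetable oil: 1.25 L × 7 × 1000 mL/L ÷ 240 mL/cup ≈ 36 cup
feta: (2 lb + 14 oz = 2.875 lb) × 7 × 16 oz/lb × 28.35 g/oz ≈ 9129 g
soy sauce: (3 tbsp + 2 tsp = 11/3 tbsp) × 7 × 15 mL/tbsp = 385 mL
diced tomatoes: 30 g × 7 ÷ 28.35 g/oz ≈ 7 oz
mayonnaise: (1 tbsp + 2 tsp = 5/3 tbsp) × 7 ÷ 16 tbsp/cup × 220 g/cup ≈ 160 g

vegetable broth: 496 g; vegetable oil: 36 cup; feta: 9129 g; soy sauce: 385 mL; diced tomatoes: 7 oz; mayonnaise: 160 g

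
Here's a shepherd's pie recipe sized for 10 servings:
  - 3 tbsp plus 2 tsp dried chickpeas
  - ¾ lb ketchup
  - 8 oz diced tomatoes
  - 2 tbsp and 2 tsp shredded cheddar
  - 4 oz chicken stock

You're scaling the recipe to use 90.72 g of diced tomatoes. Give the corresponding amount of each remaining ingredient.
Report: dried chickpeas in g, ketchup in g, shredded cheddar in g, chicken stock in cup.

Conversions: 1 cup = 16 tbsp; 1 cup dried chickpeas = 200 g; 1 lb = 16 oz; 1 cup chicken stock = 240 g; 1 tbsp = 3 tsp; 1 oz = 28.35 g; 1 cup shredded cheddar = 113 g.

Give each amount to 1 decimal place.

dried chickpeas: 18.3 g; ketchup: 136.1 g; shredded cheddar: 7.5 g; chicken stock: 0.2 cup

The original recipe has 226.8 g of diced tomatoes, so the scaling factor is 90.72 ÷ 226.8 = 2/5 = 0.4.
dried chickpeas: (3 tbsp + 2 tsp = 11/3 tbsp) × 2/5 ÷ 16 tbsp/cup × 200 g/cup ≈ 18.3 g
ketchup: 0.75 lb × 2/5 × 16 oz/lb × 28.35 g/oz ≈ 136.1 g
shredded cheddar: (2 tbsp + 2 tsp = 8/3 tbsp) × 2/5 ÷ 16 tbsp/cup × 113 g/cup ≈ 7.5 g
chicken stock: 4 oz × 2/5 × 28.35 g/oz ÷ 240 g/cup ≈ 0.2 cup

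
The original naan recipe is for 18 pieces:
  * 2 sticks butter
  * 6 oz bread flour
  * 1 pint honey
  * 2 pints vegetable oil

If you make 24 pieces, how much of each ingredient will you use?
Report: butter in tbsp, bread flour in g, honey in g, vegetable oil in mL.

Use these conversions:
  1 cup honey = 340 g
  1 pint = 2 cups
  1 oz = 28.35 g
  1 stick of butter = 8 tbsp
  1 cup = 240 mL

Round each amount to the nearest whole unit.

butter: 21 tbsp; bread flour: 227 g; honey: 907 g; vegetable oil: 1280 mL

Scaling factor: 24/18 = 4/3.
butter: 2 stick × 4/3 × 8 tbsp/stick ≈ 21 tbsp
bread flour: 6 oz × 4/3 × 28.35 g/oz ≈ 227 g
honey: 1 pint × 4/3 × 2 cup/pint × 340 g/cup ≈ 907 g
vegetable oil: 2 pint × 4/3 × 2 cup/pint × 240 mL/cup = 1280 mL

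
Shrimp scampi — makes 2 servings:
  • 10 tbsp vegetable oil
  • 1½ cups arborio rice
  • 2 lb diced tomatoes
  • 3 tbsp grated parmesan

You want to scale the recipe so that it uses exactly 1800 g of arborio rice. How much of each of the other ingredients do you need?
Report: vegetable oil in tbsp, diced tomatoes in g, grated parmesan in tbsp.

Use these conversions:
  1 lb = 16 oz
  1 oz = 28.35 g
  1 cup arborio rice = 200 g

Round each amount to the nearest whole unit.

The original recipe has 300 g of arborio rice, so the scaling factor is 1800 ÷ 300 = 6.
vegetable oil: 10 tbsp × 6 = 60 tbsp
diced tomatoes: 2 lb × 6 × 16 oz/lb × 28.35 g/oz ≈ 5443 g
grated parmesan: 3 tbsp × 6 = 18 tbsp

vegetable oil: 60 tbsp; diced tomatoes: 5443 g; grated parmesan: 18 tbsp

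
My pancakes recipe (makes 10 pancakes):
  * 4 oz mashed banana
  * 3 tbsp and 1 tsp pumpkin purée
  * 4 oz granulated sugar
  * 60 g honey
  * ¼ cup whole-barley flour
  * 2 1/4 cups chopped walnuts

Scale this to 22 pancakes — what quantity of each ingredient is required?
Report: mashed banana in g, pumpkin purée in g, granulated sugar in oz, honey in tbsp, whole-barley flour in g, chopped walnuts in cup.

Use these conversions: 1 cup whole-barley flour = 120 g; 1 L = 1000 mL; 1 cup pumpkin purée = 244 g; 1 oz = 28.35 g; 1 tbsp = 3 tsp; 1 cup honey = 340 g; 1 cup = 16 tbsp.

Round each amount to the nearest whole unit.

Scaling factor: 22/10 = 11/5 = 2.2.
mashed banana: 4 oz × 11/5 × 28.35 g/oz ≈ 249 g
pumpkin purée: (3 tbsp + 1 tsp = 10/3 tbsp) × 11/5 ÷ 16 tbsp/cup × 244 g/cup ≈ 112 g
granulated sugar: 4 oz × 11/5 ≈ 9 oz
honey: 60 g × 11/5 ÷ 340 g/cup × 16 tbsp/cup ≈ 6 tbsp
whole-barley flour: 0.25 cup × 11/5 × 120 g/cup = 66 g
chopped walnuts: 2.25 cup × 11/5 ≈ 5 cup

mashed banana: 249 g; pumpkin purée: 112 g; granulated sugar: 9 oz; honey: 6 tbsp; whole-barley flour: 66 g; chopped walnuts: 5 cup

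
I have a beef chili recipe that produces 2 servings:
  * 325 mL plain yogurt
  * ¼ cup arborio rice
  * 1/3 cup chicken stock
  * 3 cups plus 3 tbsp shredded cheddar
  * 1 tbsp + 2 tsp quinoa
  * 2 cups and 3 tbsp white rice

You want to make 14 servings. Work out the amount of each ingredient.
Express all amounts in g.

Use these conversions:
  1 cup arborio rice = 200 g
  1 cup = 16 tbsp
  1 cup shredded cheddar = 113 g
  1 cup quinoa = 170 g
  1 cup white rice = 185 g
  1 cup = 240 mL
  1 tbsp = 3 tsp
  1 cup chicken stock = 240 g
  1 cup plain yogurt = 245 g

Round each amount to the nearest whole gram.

Scaling factor: 14/2 = 7.
plain yogurt: 325 mL × 7 ÷ 240 mL/cup × 245 g/cup ≈ 2322 g
arborio rice: 0.25 cup × 7 × 200 g/cup = 350 g
chicken stock: 1/3 cup × 7 × 240 g/cup = 560 g
shredded cheddar: (3 cup + 3 tbsp = 3.1875 cup) × 7 × 113 g/cup ≈ 2521 g
quinoa: (1 tbsp + 2 tsp = 5/3 tbsp) × 7 ÷ 16 tbsp/cup × 170 g/cup ≈ 124 g
white rice: (2 cup + 3 tbsp = 2.1875 cup) × 7 × 185 g/cup ≈ 2833 g

plain yogurt: 2322 g; arborio rice: 350 g; chicken stock: 560 g; shredded cheddar: 2521 g; quinoa: 124 g; white rice: 2833 g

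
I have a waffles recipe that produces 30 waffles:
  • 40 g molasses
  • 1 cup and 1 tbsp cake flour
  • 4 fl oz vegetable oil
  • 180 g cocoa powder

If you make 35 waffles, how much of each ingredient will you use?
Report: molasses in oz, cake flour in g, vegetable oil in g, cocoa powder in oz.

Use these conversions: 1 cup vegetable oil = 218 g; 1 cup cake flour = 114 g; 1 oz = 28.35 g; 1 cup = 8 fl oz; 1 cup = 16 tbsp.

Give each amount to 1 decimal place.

molasses: 1.6 oz; cake flour: 141.3 g; vegetable oil: 127.2 g; cocoa powder: 7.4 oz

Scaling factor: 35/30 = 7/6.
molasses: 40 g × 7/6 ÷ 28.35 g/oz ≈ 1.6 oz
cake flour: (1 cup + 1 tbsp = 1.0625 cup) × 7/6 × 114 g/cup ≈ 141.3 g
vegetable oil: 4 fl oz × 7/6 ÷ 8 fl oz/cup × 218 g/cup ≈ 127.2 g
cocoa powder: 180 g × 7/6 ÷ 28.35 g/oz ≈ 7.4 oz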